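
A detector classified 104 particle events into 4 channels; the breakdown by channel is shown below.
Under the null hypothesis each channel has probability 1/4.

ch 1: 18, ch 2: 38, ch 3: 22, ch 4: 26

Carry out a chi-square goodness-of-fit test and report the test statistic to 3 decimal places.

Under H₀ each category has probability 1/4, so each expected count is 104/4 = 26.
ch 1: (18 − 26)²/26 = 64/26 = 2.4615
ch 2: (38 − 26)²/26 = 144/26 = 5.5385
ch 3: (22 − 26)²/26 = 16/26 = 0.6154
ch 4: (26 − 26)²/26 = 0/26 = 0.0000
Sum = 8.615

8.615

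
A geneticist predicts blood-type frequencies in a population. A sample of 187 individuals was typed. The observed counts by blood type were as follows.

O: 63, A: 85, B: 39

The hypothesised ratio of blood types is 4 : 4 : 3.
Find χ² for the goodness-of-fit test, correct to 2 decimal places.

7.44

Ratio total = 11. Expected counts: 187×4/11 = 68, 187×4/11 = 68, 187×3/11 = 51.
O: (63 − 68)²/68 = 25/68 = 0.368
A: (85 − 68)²/68 = 289/68 = 4.250
B: (39 − 51)²/51 = 144/51 = 2.824
Sum = 7.44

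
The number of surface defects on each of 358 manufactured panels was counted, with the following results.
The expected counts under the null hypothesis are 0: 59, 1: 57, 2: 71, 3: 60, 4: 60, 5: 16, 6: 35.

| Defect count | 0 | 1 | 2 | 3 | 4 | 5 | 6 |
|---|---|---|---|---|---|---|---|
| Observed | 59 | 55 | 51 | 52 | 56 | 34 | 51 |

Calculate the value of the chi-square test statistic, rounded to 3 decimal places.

34.602

cat         O        E   (O−E)²/E
0          59       59     0.0000
1          55       57     0.0702
2          51       71     5.6338
3          52       60     1.0667
4          56       60     0.2667
5          34       16    20.2500
6          51       35     7.3143
Sum = 34.602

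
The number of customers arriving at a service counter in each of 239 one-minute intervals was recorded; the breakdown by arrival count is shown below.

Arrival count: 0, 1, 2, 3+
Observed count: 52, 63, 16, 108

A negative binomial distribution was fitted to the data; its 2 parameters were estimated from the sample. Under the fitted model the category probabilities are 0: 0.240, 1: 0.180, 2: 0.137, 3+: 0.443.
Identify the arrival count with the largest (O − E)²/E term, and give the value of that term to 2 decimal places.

1, 9.28

Expected counts E_i = n·p_i: 239×0.240 = 57.36, 239×0.180 = 43.02, 239×0.137 = 32.743, 239×0.443 = 105.877.
cat         O        E   (O−E)²/E
0          52    57.36      0.501
1          63    43.02      9.279
2          16   32.743      8.561
3+        108  105.877      0.043
The largest term is for 1: 9.28.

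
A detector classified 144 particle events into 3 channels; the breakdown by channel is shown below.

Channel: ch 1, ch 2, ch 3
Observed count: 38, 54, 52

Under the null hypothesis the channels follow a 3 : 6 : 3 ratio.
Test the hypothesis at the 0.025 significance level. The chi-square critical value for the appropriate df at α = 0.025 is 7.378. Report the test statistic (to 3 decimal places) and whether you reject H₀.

Ratio total = 12. Expected counts: 144×3/12 = 36, 144×6/12 = 72, 144×3/12 = 36.
cat         O        E   (O−E)²/E
ch 1       38       36     0.1111
ch 2       54       72     4.5000
ch 3       52       36     7.1111
Sum = 11.722
df = 2. Since 11.722 > 7.378, we reject H₀.

11.722; reject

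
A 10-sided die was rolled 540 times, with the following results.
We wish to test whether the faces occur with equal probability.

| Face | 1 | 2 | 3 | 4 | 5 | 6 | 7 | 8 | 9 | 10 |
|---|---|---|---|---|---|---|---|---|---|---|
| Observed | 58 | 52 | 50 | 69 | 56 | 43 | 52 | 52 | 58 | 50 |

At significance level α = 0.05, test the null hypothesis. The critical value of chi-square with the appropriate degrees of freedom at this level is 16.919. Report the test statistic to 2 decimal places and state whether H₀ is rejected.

Expected count for each of the 10 categories: 540/10 = 54.
1: (58 − 54)²/54 = 16/54 = 0.296
2: (52 − 54)²/54 = 4/54 = 0.074
3: (50 − 54)²/54 = 16/54 = 0.296
4: (69 − 54)²/54 = 225/54 = 4.167
5: (56 − 54)²/54 = 4/54 = 0.074
6: (43 − 54)²/54 = 121/54 = 2.241
7: (52 − 54)²/54 = 4/54 = 0.074
8: (52 − 54)²/54 = 4/54 = 0.074
9: (58 − 54)²/54 = 16/54 = 0.296
10: (50 − 54)²/54 = 16/54 = 0.296
Sum = 7.89
df = 9. Since 7.89 < 16.919, we do not reject H₀.

7.89; do not reject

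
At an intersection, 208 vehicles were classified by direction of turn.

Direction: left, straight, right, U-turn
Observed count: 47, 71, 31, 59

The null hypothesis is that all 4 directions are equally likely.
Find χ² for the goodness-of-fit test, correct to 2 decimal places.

16.85

Under H₀ each category has probability 1/4, so each expected count is 208/4 = 52.
left: (47 − 52)²/52 = 25/52 = 0.481
straight: (71 − 52)²/52 = 361/52 = 6.942
right: (31 − 52)²/52 = 441/52 = 8.481
U-turn: (59 − 52)²/52 = 49/52 = 0.942
Sum = 16.85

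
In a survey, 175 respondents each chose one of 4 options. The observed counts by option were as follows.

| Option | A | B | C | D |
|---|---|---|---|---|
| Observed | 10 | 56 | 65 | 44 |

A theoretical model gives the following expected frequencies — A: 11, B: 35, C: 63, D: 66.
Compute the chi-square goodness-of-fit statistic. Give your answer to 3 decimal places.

20.088

χ² = (10−11)²/11 + (56−35)²/35 + (65−63)²/63 + (44−66)²/66
   = 0.0909 + 12.6000 + 0.0635 + 7.3333
Sum = 20.088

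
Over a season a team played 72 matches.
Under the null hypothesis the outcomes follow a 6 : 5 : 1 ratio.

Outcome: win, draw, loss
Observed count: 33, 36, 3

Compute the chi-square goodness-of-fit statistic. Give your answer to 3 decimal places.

2.950

Ratio total = 12. Expected counts: 72×6/12 = 36, 72×5/12 = 30, 72×1/12 = 6.
win: (33 − 36)²/36 = 9/36 = 0.2500
draw: (36 − 30)²/30 = 36/30 = 1.2000
loss: (3 − 6)²/6 = 9/6 = 1.5000
Sum = 2.950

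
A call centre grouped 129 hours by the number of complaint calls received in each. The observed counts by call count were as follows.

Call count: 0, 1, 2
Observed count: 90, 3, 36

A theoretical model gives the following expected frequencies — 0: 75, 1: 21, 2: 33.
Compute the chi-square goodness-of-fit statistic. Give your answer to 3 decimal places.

18.701

χ² = (90−75)²/75 + (3−21)²/21 + (36−33)²/33
   = 3.0000 + 15.4286 + 0.2727
Sum = 18.701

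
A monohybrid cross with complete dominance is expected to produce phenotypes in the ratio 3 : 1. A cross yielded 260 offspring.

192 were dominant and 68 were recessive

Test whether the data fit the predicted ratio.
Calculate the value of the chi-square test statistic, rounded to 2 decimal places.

Ratio total = 4. Expected counts: 260×3/4 = 195, 260×1/4 = 65.
cat            O        E   (O−E)²/E
dominant     192      195      0.046
recessive     68       65      0.138
Sum = 0.18

0.18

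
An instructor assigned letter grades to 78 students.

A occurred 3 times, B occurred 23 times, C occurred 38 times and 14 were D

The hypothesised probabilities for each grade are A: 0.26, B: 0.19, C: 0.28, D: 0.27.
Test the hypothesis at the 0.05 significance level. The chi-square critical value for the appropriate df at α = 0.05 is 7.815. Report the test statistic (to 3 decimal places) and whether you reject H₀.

33.563; reject

Expected counts E_i = n·p_i: 78×0.26 = 20.28, 78×0.19 = 14.82, 78×0.28 = 21.84, 78×0.27 = 21.06.
cat         O        E   (O−E)²/E
A           3    20.28    14.7238
B          23    14.82     4.5150
C          38    21.84    11.9572
D          14    21.06     2.3667
Sum = 33.563
df = 3. Since 33.563 > 7.815, we reject H₀.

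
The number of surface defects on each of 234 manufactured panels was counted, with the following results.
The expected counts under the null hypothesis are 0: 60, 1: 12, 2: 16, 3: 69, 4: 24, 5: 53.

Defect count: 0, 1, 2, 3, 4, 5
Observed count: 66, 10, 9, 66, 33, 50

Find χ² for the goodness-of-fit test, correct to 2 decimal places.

7.67

0: (66 − 60)²/60 = 36/60 = 0.600
1: (10 − 12)²/12 = 4/12 = 0.333
2: (9 − 16)²/16 = 49/16 = 3.063
3: (66 − 69)²/69 = 9/69 = 0.130
4: (33 − 24)²/24 = 81/24 = 3.375
5: (50 − 53)²/53 = 9/53 = 0.170
Sum = 7.67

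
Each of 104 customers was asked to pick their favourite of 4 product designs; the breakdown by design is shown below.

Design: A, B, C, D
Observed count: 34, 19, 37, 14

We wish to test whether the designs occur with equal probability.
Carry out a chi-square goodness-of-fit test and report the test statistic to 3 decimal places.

14.538

Under H₀ each category has probability 1/4, so each expected count is 104/4 = 26.
A: (34 − 26)²/26 = 64/26 = 2.4615
B: (19 − 26)²/26 = 49/26 = 1.8846
C: (37 − 26)²/26 = 121/26 = 4.6538
D: (14 − 26)²/26 = 144/26 = 5.5385
Sum = 14.538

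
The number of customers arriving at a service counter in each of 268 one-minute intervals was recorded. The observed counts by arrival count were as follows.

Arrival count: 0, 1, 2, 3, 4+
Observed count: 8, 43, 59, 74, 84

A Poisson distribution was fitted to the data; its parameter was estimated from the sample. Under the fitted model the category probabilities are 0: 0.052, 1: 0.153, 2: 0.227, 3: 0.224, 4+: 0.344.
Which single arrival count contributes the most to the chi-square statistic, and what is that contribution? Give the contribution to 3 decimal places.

3, 3.250

Expected counts E_i = n·p_i: 268×0.052 = 13.936, 268×0.153 = 41.004, 268×0.227 = 60.836, 268×0.224 = 60.032, 268×0.344 = 92.192.
χ² = (8−13.936)²/13.936 + (43−41.004)²/41.004 + (59−60.836)²/60.836 + (74−60.032)²/60.032 + (84−92.192)²/92.192
   = 2.5284 + 0.0972 + 0.0554 + 3.2500 + 0.7279
The largest term is for 3: 3.250.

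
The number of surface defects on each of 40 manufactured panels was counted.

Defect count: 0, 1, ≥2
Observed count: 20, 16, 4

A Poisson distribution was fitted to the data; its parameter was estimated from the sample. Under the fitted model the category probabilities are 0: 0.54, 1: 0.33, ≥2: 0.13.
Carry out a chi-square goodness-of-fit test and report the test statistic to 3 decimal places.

0.989

Expected counts E_i = n·p_i: 40×0.54 = 21.6, 40×0.33 = 13.2, 40×0.13 = 5.2.
0: (20 − 21.6)²/21.6 = 2.56/21.6 = 0.1185
1: (16 − 13.2)²/13.2 = 7.84/13.2 = 0.5939
≥2: (4 − 5.2)²/5.2 = 1.44/5.2 = 0.2769
Sum = 0.989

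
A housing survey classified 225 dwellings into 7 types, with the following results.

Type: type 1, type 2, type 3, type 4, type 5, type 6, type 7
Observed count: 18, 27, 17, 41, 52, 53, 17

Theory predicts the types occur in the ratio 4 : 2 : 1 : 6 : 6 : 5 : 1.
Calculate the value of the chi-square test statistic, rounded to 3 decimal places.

32.348

Ratio total = 25. Expected counts: 225×4/25 = 36, 225×2/25 = 18, 225×1/25 = 9, 225×6/25 = 54, 225×6/25 = 54, 225×5/25 = 45, 225×1/25 = 9.
type 1: (18 − 36)²/36 = 324/36 = 9.0000
type 2: (27 − 18)²/18 = 81/18 = 4.5000
type 3: (17 − 9)²/9 = 64/9 = 7.1111
type 4: (41 − 54)²/54 = 169/54 = 3.1296
type 5: (52 − 54)²/54 = 4/54 = 0.0741
type 6: (53 − 45)²/45 = 64/45 = 1.4222
type 7: (17 − 9)²/9 = 64/9 = 7.1111
Sum = 32.348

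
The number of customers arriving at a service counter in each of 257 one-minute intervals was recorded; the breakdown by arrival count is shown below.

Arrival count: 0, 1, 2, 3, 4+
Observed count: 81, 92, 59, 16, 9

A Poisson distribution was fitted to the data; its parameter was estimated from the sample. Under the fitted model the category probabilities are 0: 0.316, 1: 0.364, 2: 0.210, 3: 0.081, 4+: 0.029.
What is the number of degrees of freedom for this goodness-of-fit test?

There are k = 5 categories and 1 parameter estimated from the data, so df = 5 − 1 − 1 = 3.

3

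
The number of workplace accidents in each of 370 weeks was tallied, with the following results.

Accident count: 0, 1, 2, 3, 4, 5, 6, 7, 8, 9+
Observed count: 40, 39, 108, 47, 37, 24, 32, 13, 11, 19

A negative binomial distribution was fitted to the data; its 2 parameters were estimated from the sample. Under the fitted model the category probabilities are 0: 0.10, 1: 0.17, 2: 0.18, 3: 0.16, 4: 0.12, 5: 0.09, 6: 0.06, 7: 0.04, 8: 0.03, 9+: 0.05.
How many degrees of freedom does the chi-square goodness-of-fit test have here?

7

There are k = 10 categories and 2 parameters estimated from the data, so df = 10 − 1 − 2 = 7.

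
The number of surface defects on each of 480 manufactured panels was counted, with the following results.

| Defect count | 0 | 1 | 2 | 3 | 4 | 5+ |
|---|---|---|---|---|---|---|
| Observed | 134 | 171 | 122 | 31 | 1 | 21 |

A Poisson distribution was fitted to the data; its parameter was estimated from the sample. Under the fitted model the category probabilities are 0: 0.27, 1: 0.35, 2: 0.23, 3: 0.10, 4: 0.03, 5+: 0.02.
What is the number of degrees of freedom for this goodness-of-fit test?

4

There are k = 6 categories and 1 parameter estimated from the data, so df = 6 − 1 − 1 = 4.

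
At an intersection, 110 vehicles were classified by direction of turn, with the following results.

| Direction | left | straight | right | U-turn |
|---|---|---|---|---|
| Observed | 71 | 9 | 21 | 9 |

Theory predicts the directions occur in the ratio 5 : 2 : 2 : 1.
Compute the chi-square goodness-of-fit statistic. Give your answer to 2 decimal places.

12.75

Ratio total = 10. Expected counts: 110×5/10 = 55, 110×2/10 = 22, 110×2/10 = 22, 110×1/10 = 11.
left: (71 − 55)²/55 = 256/55 = 4.655
straight: (9 − 22)²/22 = 169/22 = 7.682
right: (21 − 22)²/22 = 1/22 = 0.045
U-turn: (9 − 11)²/11 = 4/11 = 0.364
Sum = 12.75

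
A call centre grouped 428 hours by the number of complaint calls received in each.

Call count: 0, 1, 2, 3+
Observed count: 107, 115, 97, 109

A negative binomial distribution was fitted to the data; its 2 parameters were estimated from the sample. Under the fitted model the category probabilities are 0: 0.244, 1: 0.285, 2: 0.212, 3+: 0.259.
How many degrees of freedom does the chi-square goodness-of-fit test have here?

1

There are k = 4 categories and 2 parameters estimated from the data, so df = 4 − 1 − 2 = 1.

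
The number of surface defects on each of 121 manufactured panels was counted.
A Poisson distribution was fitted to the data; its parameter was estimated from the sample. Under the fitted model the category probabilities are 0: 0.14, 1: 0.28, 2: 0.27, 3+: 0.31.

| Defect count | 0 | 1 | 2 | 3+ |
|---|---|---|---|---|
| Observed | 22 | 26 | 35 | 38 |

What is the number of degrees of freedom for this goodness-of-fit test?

2

There are k = 4 categories and 1 parameter estimated from the data, so df = 4 − 1 − 1 = 2.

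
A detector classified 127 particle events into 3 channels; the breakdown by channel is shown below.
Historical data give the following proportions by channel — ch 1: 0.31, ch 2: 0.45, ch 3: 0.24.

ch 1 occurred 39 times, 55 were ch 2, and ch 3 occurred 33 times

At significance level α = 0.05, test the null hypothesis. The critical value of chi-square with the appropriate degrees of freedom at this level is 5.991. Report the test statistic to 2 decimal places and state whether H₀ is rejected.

Expected counts E_i = n·p_i: 127×0.31 = 39.37, 127×0.45 = 57.15, 127×0.24 = 30.48.
cat         O        E   (O−E)²/E
ch 1       39    39.37      0.003
ch 2       55    57.15      0.081
ch 3       33    30.48      0.208
Sum = 0.29
df = 2. Since 0.29 < 5.991, we do not reject H₀.

0.29; do not reject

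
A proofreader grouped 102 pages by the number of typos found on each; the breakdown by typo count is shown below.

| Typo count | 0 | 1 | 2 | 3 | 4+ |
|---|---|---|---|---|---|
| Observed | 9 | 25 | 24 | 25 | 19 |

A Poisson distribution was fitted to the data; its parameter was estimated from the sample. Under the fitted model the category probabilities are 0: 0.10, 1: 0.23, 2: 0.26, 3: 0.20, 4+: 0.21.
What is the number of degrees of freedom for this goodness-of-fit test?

There are k = 5 categories and 1 parameter estimated from the data, so df = 5 − 1 − 1 = 3.

3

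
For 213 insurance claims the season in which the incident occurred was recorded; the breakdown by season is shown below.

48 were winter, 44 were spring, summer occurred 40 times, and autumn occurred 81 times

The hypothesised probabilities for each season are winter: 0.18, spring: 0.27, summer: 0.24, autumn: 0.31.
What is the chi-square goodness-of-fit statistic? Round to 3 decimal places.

Expected counts E_i = n·p_i: 213×0.18 = 38.34, 213×0.27 = 57.51, 213×0.24 = 51.12, 213×0.31 = 66.03.
winter: (48 − 38.34)²/38.34 = 93.3156/38.34 = 2.4339
spring: (44 − 57.51)²/57.51 = 182.5201/57.51 = 3.1737
summer: (40 − 51.12)²/51.12 = 123.6544/51.12 = 2.4189
autumn: (81 − 66.03)²/66.03 = 224.1009/66.03 = 3.3939
Sum = 11.420

11.420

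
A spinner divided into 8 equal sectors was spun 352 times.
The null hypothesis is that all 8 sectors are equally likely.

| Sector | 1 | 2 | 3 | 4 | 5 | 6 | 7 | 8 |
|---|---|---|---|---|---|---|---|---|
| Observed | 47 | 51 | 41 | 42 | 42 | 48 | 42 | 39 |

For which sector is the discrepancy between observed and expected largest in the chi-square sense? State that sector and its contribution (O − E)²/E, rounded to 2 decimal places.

2, 1.11

Under H₀ each category has probability 1/8, so each expected count is 352/8 = 44.
χ² = (47−44)²/44 + (51−44)²/44 + (41−44)²/44 + (42−44)²/44 + (42−44)²/44 + (48−44)²/44 + (42−44)²/44 + (39−44)²/44
   = 0.205 + 1.114 + 0.205 + 0.091 + 0.091 + 0.364 + 0.091 + 0.568
The largest term is for 2: 1.11.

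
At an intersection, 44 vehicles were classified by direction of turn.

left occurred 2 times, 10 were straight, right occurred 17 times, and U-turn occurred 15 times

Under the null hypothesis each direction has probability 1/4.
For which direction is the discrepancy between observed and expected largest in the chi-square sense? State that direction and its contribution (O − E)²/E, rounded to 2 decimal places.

Under H₀ each category has probability 1/4, so each expected count is 44/4 = 11.
left: (2 − 11)²/11 = 81/11 = 7.364
straight: (10 − 11)²/11 = 1/11 = 0.091
right: (17 − 11)²/11 = 36/11 = 3.273
U-turn: (15 − 11)²/11 = 16/11 = 1.455
The largest term is for left: 7.36.

left, 7.36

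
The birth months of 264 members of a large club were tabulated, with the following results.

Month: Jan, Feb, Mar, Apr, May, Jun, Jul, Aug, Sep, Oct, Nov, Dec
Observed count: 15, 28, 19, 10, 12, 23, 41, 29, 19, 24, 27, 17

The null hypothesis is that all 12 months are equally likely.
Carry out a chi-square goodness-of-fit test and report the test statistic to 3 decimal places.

Under H₀ each category has probability 1/12, so each expected count is 264/12 = 22.
cat         O        E   (O−E)²/E
Jan        15       22     2.2273
Feb        28       22     1.6364
Mar        19       22     0.4091
Apr        10       22     6.5455
May        12       22     4.5455
Jun        23       22     0.0455
Jul        41       22    16.4091
Aug        29       22     2.2273
Sep        19       22     0.4091
Oct        24       22     0.1818
Nov        27       22     1.1364
Dec        17       22     1.1364
Sum = 36.909

36.909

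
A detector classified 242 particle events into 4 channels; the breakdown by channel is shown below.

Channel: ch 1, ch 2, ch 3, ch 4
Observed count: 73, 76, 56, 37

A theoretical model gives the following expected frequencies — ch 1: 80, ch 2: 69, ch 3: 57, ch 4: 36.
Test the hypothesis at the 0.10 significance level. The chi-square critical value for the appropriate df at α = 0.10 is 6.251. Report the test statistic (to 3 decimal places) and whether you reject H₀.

cat         O        E   (O−E)²/E
ch 1       73       80     0.6125
ch 2       76       69     0.7101
ch 3       56       57     0.0175
ch 4       37       36     0.0278
Sum = 1.368
df = 3. Since 1.368 < 6.251, we do not reject H₀.

1.368; do not reject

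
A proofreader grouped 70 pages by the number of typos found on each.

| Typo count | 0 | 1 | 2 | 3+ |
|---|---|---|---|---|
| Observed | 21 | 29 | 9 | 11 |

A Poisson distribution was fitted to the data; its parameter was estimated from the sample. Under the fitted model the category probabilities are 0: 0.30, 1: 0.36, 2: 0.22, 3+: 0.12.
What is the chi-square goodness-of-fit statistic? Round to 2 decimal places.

Expected counts E_i = n·p_i: 70×0.30 = 21, 70×0.36 = 25.2, 70×0.22 = 15.4, 70×0.12 = 8.4.
χ² = (21−21)²/21 + (29−25.2)²/25.2 + (9−15.4)²/15.4 + (11−8.4)²/8.4
   = 0.000 + 0.573 + 2.660 + 0.805
Sum = 4.04

4.04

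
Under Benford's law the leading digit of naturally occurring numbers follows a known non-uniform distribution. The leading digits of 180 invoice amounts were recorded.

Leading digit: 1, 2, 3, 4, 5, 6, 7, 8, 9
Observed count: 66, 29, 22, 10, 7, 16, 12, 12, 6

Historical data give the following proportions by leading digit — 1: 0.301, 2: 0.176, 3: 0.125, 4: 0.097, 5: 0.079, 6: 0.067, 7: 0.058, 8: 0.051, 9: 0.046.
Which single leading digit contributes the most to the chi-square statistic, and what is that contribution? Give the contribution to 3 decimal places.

5, 3.666

Expected counts E_i = n·p_i: 180×0.301 = 54.18, 180×0.176 = 31.68, 180×0.125 = 22.5, 180×0.097 = 17.46, 180×0.079 = 14.22, 180×0.067 = 12.06, 180×0.058 = 10.44, 180×0.051 = 9.18, 180×0.046 = 8.28.
cat         O        E   (O−E)²/E
1          66    54.18     2.5787
2          29    31.68     0.2267
3          22     22.5     0.0111
4          10    17.46     3.1874
5           7    14.22     3.6659
6          16    12.06     1.2872
7          12    10.44     0.2331
8          12     9.18     0.8663
9           6     8.28     0.6278
The largest term is for 5: 3.666.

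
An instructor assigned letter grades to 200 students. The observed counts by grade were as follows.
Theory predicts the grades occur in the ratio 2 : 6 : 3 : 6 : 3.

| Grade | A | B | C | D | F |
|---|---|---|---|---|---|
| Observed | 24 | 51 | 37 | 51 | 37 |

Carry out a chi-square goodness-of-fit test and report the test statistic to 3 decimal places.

Ratio total = 20. Expected counts: 200×2/20 = 20, 200×6/20 = 60, 200×3/20 = 30, 200×6/20 = 60, 200×3/20 = 30.
A: (24 − 20)²/20 = 16/20 = 0.8000
B: (51 − 60)²/60 = 81/60 = 1.3500
C: (37 − 30)²/30 = 49/30 = 1.6333
D: (51 − 60)²/60 = 81/60 = 1.3500
F: (37 − 30)²/30 = 49/30 = 1.6333
Sum = 6.767

6.767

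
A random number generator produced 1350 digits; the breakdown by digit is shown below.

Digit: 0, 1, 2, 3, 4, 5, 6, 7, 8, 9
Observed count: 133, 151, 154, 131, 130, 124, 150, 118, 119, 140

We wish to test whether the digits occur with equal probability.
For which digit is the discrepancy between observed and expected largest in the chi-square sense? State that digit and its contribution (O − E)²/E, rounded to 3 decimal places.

Under H₀ each category has probability 1/10, so each expected count is 1350/10 = 135.
cat         O        E   (O−E)²/E
0         133      135     0.0296
1         151      135     1.8963
2         154      135     2.6741
3         131      135     0.1185
4         130      135     0.1852
5         124      135     0.8963
6         150      135     1.6667
7         118      135     2.1407
8         119      135     1.8963
9         140      135     0.1852
The largest term is for 2: 2.674.

2, 2.674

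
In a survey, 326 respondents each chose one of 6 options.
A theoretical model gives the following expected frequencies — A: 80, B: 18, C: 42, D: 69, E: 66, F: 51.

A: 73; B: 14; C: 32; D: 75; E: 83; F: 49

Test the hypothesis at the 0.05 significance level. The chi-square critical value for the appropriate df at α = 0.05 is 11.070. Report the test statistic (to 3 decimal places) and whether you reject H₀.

8.861; do not reject

cat         O        E   (O−E)²/E
A          73       80     0.6125
B          14       18     0.8889
C          32       42     2.3810
D          75       69     0.5217
E          83       66     4.3788
F          49       51     0.0784
Sum = 8.861
df = 5. Since 8.861 < 11.070, we do not reject H₀.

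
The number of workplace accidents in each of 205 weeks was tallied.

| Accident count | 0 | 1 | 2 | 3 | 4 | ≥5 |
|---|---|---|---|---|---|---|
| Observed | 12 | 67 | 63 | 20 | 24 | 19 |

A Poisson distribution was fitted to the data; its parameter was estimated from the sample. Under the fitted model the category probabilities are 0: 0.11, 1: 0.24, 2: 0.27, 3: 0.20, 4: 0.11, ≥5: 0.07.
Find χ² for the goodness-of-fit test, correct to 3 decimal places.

Expected counts E_i = n·p_i: 205×0.11 = 22.55, 205×0.24 = 49.2, 205×0.27 = 55.35, 205×0.20 = 41, 205×0.11 = 22.55, 205×0.07 = 14.35.
χ² = (12−22.55)²/22.55 + (67−49.2)²/49.2 + (63−55.35)²/55.35 + (20−41)²/41 + (24−22.55)²/22.55 + (19−14.35)²/14.35
   = 4.9358 + 6.4398 + 1.0573 + 10.7561 + 0.0932 + 1.5068
Sum = 24.789

24.789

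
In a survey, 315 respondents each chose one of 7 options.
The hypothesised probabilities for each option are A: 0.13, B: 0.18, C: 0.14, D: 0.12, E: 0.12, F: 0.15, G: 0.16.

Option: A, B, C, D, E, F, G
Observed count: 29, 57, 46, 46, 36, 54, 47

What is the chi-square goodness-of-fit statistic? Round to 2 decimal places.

Expected counts E_i = n·p_i: 315×0.13 = 40.95, 315×0.18 = 56.7, 315×0.14 = 44.1, 315×0.12 = 37.8, 315×0.12 = 37.8, 315×0.15 = 47.25, 315×0.16 = 50.4.
cat         O        E   (O−E)²/E
A          29    40.95      3.487
B          57     56.7      0.002
C          46     44.1      0.082
D          46     37.8      1.779
E          36     37.8      0.086
F          54    47.25      0.964
G          47     50.4      0.229
Sum = 6.63

6.63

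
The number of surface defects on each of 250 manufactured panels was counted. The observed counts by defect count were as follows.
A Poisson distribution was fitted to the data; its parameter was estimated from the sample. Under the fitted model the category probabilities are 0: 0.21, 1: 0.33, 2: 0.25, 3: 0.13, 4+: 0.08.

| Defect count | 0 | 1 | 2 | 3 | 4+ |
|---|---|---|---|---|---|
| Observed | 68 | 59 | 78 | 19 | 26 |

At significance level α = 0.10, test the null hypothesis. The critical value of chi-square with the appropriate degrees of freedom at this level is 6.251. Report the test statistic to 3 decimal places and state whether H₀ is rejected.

Expected counts E_i = n·p_i: 250×0.21 = 52.5, 250×0.33 = 82.5, 250×0.25 = 62.5, 250×0.13 = 32.5, 250×0.08 = 20.
0: (68 − 52.5)²/52.5 = 240.25/52.5 = 4.5762
1: (59 − 82.5)²/82.5 = 552.25/82.5 = 6.6939
2: (78 − 62.5)²/62.5 = 240.25/62.5 = 3.8440
3: (19 − 32.5)²/32.5 = 182.25/32.5 = 5.6077
4+: (26 − 20)²/20 = 36/20 = 1.8000
Sum = 22.522
df = 3. Since 22.522 > 6.251, we reject H₀.

22.522; reject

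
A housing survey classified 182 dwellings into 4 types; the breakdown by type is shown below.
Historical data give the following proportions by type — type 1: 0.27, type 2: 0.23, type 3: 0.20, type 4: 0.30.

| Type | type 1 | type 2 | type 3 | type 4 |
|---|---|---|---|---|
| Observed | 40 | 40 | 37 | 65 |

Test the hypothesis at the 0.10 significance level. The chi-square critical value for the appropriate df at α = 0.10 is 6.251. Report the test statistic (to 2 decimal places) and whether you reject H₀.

Expected counts E_i = n·p_i: 182×0.27 = 49.14, 182×0.23 = 41.86, 182×0.20 = 36.4, 182×0.30 = 54.6.
cat         O        E   (O−E)²/E
type 1     40    49.14      1.700
type 2     40    41.86      0.083
type 3     37     36.4      0.010
type 4     65     54.6      1.981
Sum = 3.77
df = 3. Since 3.77 < 6.251, we do not reject H₀.

3.77; do not reject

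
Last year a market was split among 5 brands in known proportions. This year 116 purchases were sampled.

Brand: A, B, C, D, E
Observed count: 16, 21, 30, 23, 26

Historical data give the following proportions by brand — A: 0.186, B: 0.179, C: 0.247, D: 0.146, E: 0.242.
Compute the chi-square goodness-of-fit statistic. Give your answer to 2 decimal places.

3.83

Expected counts E_i = n·p_i: 116×0.186 = 21.576, 116×0.179 = 20.764, 116×0.247 = 28.652, 116×0.146 = 16.936, 116×0.242 = 28.072.
cat         O        E   (O−E)²/E
A          16   21.576      1.441
B          21   20.764      0.003
C          30   28.652      0.063
D          23   16.936      2.171
E          26   28.072      0.153
Sum = 3.83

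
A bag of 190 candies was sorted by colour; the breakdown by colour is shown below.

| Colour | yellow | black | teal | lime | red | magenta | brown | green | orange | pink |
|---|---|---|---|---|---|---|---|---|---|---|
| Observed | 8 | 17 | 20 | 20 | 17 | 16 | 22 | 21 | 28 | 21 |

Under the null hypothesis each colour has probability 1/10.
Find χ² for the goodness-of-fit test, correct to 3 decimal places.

Under H₀ each category has probability 1/10, so each expected count is 190/10 = 19.
cat          O        E   (O−E)²/E
yellow       8       19     6.3684
black       17       19     0.2105
teal        20       19     0.0526
lime        20       19     0.0526
red         17       19     0.2105
magenta     16       19     0.4737
brown       22       19     0.4737
green       21       19     0.2105
orange      28       19     4.2632
pink        21       19     0.2105
Sum = 12.526

12.526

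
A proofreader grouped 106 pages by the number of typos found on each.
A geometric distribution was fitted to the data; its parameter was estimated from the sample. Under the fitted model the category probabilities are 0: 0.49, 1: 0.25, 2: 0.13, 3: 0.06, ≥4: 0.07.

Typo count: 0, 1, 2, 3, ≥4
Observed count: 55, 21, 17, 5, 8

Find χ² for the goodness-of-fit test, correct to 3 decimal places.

2.410

Expected counts E_i = n·p_i: 106×0.49 = 51.94, 106×0.25 = 26.5, 106×0.13 = 13.78, 106×0.06 = 6.36, 106×0.07 = 7.42.
cat         O        E   (O−E)²/E
0          55    51.94     0.1803
1          21     26.5     1.1415
2          17    13.78     0.7524
3           5     6.36     0.2908
≥4          8     7.42     0.0453
Sum = 2.410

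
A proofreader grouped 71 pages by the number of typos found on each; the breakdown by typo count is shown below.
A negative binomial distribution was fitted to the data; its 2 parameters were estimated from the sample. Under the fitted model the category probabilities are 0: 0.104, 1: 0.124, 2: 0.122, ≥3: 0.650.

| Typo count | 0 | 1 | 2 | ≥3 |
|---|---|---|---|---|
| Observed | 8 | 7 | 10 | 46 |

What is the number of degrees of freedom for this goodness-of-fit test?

1

There are k = 4 categories and 2 parameters estimated from the data, so df = 4 − 1 − 2 = 1.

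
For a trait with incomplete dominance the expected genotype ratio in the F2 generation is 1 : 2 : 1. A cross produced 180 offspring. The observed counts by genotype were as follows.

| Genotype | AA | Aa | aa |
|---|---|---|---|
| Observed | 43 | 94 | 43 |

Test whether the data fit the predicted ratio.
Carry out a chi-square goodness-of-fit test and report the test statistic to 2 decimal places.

Ratio total = 4. Expected counts: 180×1/4 = 45, 180×2/4 = 90, 180×1/4 = 45.
χ² = (43−45)²/45 + (94−90)²/90 + (43−45)²/45
   = 0.089 + 0.178 + 0.089
Sum = 0.36

0.36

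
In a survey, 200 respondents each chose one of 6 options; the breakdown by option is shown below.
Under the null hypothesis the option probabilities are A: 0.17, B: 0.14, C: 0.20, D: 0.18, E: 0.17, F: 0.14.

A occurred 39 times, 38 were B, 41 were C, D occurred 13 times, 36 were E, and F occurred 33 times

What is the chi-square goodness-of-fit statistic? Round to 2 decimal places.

20.04

Expected counts E_i = n·p_i: 200×0.17 = 34, 200×0.14 = 28, 200×0.20 = 40, 200×0.18 = 36, 200×0.17 = 34, 200×0.14 = 28.
A: (39 − 34)²/34 = 25/34 = 0.735
B: (38 − 28)²/28 = 100/28 = 3.571
C: (41 − 40)²/40 = 1/40 = 0.025
D: (13 − 36)²/36 = 529/36 = 14.694
E: (36 − 34)²/34 = 4/34 = 0.118
F: (33 − 28)²/28 = 25/28 = 0.893
Sum = 20.04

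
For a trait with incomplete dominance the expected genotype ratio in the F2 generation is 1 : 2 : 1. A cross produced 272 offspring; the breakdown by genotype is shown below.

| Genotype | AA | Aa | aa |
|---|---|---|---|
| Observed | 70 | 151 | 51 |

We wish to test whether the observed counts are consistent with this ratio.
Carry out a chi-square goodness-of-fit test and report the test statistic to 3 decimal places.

Ratio total = 4. Expected counts: 272×1/4 = 68, 272×2/4 = 136, 272×1/4 = 68.
χ² = (70−68)²/68 + (151−136)²/136 + (51−68)²/68
   = 0.0588 + 1.6544 + 4.2500
Sum = 5.963

5.963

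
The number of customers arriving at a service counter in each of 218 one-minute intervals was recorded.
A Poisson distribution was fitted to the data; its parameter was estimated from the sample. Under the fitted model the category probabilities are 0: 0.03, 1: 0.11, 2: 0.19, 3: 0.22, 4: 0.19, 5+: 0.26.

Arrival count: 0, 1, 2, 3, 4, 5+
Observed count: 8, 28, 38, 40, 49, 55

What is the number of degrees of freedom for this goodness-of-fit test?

4

There are k = 6 categories and 1 parameter estimated from the data, so df = 6 − 1 − 1 = 4.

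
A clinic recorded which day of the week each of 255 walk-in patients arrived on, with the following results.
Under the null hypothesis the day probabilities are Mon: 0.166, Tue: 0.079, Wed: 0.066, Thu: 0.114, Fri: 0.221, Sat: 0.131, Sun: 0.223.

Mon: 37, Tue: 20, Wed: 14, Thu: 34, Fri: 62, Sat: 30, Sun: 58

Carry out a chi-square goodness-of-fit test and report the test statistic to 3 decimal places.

Expected counts E_i = n·p_i: 255×0.166 = 42.33, 255×0.079 = 20.145, 255×0.066 = 16.83, 255×0.114 = 29.07, 255×0.221 = 56.355, 255×0.131 = 33.405, 255×0.223 = 56.865.
cat         O        E   (O−E)²/E
Mon        37    42.33     0.6711
Tue        20   20.145     0.0010
Wed        14    16.83     0.4759
Thu        34    29.07     0.8361
Fri        62   56.355     0.5655
Sat        30   33.405     0.3471
Sun        58   56.865     0.0227
Sum = 2.919

2.919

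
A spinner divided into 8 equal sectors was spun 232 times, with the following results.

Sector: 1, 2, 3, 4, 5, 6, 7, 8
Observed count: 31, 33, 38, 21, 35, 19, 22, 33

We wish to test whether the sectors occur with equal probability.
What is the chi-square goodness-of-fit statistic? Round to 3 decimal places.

12.621

Under H₀ each category has probability 1/8, so each expected count is 232/8 = 29.
χ² = (31−29)²/29 + (33−29)²/29 + (38−29)²/29 + (21−29)²/29 + (35−29)²/29 + (19−29)²/29 + (22−29)²/29 + (33−29)²/29
   = 0.1379 + 0.5517 + 2.7931 + 2.2069 + 1.2414 + 3.4483 + 1.6897 + 0.5517
Sum = 12.621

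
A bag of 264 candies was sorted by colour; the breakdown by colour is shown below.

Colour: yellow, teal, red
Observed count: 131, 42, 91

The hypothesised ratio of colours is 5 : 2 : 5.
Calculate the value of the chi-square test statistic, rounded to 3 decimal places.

Ratio total = 12. Expected counts: 264×5/12 = 110, 264×2/12 = 44, 264×5/12 = 110.
yellow: (131 − 110)²/110 = 441/110 = 4.0091
teal: (42 − 44)²/44 = 4/44 = 0.0909
red: (91 − 110)²/110 = 361/110 = 3.2818
Sum = 7.382

7.382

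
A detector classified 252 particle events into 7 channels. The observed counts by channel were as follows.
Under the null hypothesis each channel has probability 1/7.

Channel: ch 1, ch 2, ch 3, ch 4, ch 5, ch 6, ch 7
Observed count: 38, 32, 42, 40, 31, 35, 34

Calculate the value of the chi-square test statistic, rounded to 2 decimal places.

2.83

Expected count for each of the 7 categories: 252/7 = 36.
χ² = (38−36)²/36 + (32−36)²/36 + (42−36)²/36 + (40−36)²/36 + (31−36)²/36 + (35−36)²/36 + (34−36)²/36
   = 0.111 + 0.444 + 1.000 + 0.444 + 0.694 + 0.028 + 0.111
Sum = 2.83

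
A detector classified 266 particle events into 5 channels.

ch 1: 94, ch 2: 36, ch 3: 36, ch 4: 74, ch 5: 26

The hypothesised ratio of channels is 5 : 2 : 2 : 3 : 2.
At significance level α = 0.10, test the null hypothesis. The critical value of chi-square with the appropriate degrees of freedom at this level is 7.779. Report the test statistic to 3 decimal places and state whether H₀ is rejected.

Ratio total = 14. Expected counts: 266×5/14 = 95, 266×2/14 = 38, 266×2/14 = 38, 266×3/14 = 57, 266×2/14 = 38.
cat         O        E   (O−E)²/E
ch 1       94       95     0.0105
ch 2       36       38     0.1053
ch 3       36       38     0.1053
ch 4       74       57     5.0702
ch 5       26       38     3.7895
Sum = 9.081
df = 4. Since 9.081 > 7.779, we reject H₀.

9.081; reject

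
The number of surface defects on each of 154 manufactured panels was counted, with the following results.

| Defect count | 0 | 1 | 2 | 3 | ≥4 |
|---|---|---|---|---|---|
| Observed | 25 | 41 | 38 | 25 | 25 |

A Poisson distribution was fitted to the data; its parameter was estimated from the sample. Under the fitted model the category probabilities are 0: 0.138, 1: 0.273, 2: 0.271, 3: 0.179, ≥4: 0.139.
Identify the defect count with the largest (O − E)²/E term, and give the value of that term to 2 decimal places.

0, 0.66

Expected counts E_i = n·p_i: 154×0.138 = 21.252, 154×0.273 = 42.042, 154×0.271 = 41.734, 154×0.179 = 27.566, 154×0.139 = 21.406.
0: (25 − 21.252)²/21.252 = 14.047504/21.252 = 0.661
1: (41 − 42.042)²/42.042 = 1.085764/42.042 = 0.026
2: (38 − 41.734)²/41.734 = 13.942756/41.734 = 0.334
3: (25 − 27.566)²/27.566 = 6.584356/27.566 = 0.239
≥4: (25 − 21.406)²/21.406 = 12.916836/21.406 = 0.603
The largest term is for 0: 0.66.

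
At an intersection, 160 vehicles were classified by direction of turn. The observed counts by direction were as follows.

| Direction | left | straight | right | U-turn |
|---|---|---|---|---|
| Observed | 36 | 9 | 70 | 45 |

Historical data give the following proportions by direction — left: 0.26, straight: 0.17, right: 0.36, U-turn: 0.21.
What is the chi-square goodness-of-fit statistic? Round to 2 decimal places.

Expected counts E_i = n·p_i: 160×0.26 = 41.6, 160×0.17 = 27.2, 160×0.36 = 57.6, 160×0.21 = 33.6.
χ² = (36−41.6)²/41.6 + (9−27.2)²/27.2 + (70−57.6)²/57.6 + (45−33.6)²/33.6
   = 0.754 + 12.178 + 2.669 + 3.868
Sum = 19.47

19.47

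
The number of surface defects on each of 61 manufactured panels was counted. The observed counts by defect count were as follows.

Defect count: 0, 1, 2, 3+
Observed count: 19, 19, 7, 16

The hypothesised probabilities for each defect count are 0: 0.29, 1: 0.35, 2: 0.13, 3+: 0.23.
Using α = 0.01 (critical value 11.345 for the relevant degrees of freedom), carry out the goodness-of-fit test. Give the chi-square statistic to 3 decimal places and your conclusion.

Expected counts E_i = n·p_i: 61×0.29 = 17.69, 61×0.35 = 21.35, 61×0.13 = 7.93, 61×0.23 = 14.03.
0: (19 − 17.69)²/17.69 = 1.7161/17.69 = 0.0970
1: (19 − 21.35)²/21.35 = 5.5225/21.35 = 0.2587
2: (7 − 7.93)²/7.93 = 0.8649/7.93 = 0.1091
3+: (16 − 14.03)²/14.03 = 3.8809/14.03 = 0.2766
Sum = 0.741
df = 3. Since 0.741 < 11.345, we do not reject H₀.

0.741; do not reject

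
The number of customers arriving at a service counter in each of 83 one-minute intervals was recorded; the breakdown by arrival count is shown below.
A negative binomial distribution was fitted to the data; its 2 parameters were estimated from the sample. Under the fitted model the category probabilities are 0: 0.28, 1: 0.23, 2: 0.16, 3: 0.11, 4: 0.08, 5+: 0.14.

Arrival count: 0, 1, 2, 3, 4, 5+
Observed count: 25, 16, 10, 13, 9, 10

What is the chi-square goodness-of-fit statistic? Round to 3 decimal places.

Expected counts E_i = n·p_i: 83×0.28 = 23.24, 83×0.23 = 19.09, 83×0.16 = 13.28, 83×0.11 = 9.13, 83×0.08 = 6.64, 83×0.14 = 11.62.
cat         O        E   (O−E)²/E
0          25    23.24     0.1333
1          16    19.09     0.5002
2          10    13.28     0.8101
3          13     9.13     1.6404
4           9     6.64     0.8388
5+         10    11.62     0.2259
Sum = 4.149

4.149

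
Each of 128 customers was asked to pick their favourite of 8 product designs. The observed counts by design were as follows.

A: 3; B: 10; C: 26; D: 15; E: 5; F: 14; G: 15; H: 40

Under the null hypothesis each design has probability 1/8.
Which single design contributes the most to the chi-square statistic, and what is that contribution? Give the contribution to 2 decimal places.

H, 36.00

Under H₀ each category has probability 1/8, so each expected count is 128/8 = 16.
cat         O        E   (O−E)²/E
A           3       16     10.563
B          10       16      2.250
C          26       16      6.250
D          15       16      0.063
E           5       16      7.563
F          14       16      0.250
G          15       16      0.063
H          40       16     36.000
The largest term is for H: 36.00.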